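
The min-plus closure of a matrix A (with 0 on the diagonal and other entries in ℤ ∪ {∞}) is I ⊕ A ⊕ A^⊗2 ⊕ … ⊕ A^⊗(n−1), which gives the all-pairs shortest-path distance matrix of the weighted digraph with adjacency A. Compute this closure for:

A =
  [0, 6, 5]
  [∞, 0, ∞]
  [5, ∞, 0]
Closure =
  [0, 6, 5]
  [∞, 0, ∞]
  [5, 11, 0]

This is the Floyd-Warshall all-pairs shortest-path computation. For each intermediate vertex k = 0, 1, …, 2, update dist[i][j] ← min(dist[i][j], dist[i][k] + dist[k][j]). The final matrix gives, for each (i, j), the minimum total weight of any directed path from i to j (possibly empty when i = j).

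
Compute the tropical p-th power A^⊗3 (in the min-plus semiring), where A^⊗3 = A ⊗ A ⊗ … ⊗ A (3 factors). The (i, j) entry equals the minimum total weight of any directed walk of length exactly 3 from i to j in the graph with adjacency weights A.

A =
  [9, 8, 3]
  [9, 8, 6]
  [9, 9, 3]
A^⊗3 =
  [15, 15, 9]
  [18, 18, 12]
  [15, 15, 9]

Each entry (A^⊗3)_ij equals the minimum over all length-3 walks i = v_0 → v_1 → … → v_3 = j of Σ_t A[v_t][v_{t+1}]. For example, for (i, j) = (0, 2) we minimise over 9 possible intermediate vertex sequences; the minimum is 9, attained along the walk 0 → 2 → 2 → 2.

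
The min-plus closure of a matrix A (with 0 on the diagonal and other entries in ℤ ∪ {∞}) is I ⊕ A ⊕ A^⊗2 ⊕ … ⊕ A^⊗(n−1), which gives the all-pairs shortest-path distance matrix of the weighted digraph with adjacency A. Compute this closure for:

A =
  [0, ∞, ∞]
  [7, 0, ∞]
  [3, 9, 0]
Closure =
  [0, ∞, ∞]
  [7, 0, ∞]
  [3, 9, 0]

This is the Floyd-Warshall all-pairs shortest-path computation. For each intermediate vertex k = 0, 1, …, 2, update dist[i][j] ← min(dist[i][j], dist[i][k] + dist[k][j]). The final matrix gives, for each (i, j), the minimum total weight of any directed path from i to j (possibly empty when i = j).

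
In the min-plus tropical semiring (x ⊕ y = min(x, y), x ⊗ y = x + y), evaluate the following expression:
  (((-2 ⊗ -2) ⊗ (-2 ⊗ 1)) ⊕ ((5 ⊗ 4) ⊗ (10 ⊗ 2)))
(((-2 ⊗ -2) ⊗ (-2 ⊗ 1)) ⊕ ((5 ⊗ 4) ⊗ (10 ⊗ 2))) = -5

Expand innermost to outermost. Recall ⊕ takes the minimum of its arguments and ⊗ takes their sum. Working out the expression (((-2 ⊗ -2) ⊗ (-2 ⊗ 1)) ⊕ ((5 ⊗ 4) ⊗ (10 ⊗ 2))) gives -5.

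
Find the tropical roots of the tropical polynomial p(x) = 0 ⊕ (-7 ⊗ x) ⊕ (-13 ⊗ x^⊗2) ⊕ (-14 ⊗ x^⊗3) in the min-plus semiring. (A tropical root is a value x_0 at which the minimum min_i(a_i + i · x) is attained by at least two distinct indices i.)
Roots: {1, 6, 7}

Each tropical root is a break point of the lower envelope of the lines y = a_i + i · x (there are 4 lines, with slopes 0, 1, ..., 3). Only the lines that attain the minimum somewhere contribute to roots; other lines are dominated. Here the surviving (envelope) indices are i = 3, i = 2, i = 1, i = 0.
Intersections between consecutive envelope lines give the roots: for adjacent envelope indices i < j the intersection is x = (a_i − a_j) / (j − i). Reading off the sorted break points: {1, 6, 7}.
Verification: at each break x_0, at least two indices attain the minimum of min_i(a_i + i · x_0).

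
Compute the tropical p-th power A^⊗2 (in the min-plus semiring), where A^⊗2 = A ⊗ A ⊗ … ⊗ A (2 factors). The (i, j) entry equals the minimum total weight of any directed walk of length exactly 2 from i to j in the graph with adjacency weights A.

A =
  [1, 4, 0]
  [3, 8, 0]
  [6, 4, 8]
A^⊗2 =
  [2, 4, 1]
  [4, 4, 3]
  [7, 10, 4]

Each entry (A^⊗2)_ij equals the minimum over all length-2 walks i = v_0 → v_1 → … → v_2 = j of Σ_t A[v_t][v_{t+1}]. For example, for (i, j) = (0, 2) we minimise over 3 possible intermediate vertex sequences; the minimum is 1, attained along the walk 0 → 0 → 2.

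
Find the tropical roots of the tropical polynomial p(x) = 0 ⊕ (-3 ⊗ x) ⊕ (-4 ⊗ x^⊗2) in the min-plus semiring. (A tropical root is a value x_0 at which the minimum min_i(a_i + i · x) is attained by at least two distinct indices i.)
Roots: {1, 3}

Each tropical root is a break point of the lower envelope of the lines y = a_i + i · x (there are 3 lines, with slopes 0, 1, ..., 2). Only the lines that attain the minimum somewhere contribute to roots; other lines are dominated. Here the surviving (envelope) indices are i = 2, i = 1, i = 0.
Intersections between consecutive envelope lines give the roots: for adjacent envelope indices i < j the intersection is x = (a_i − a_j) / (j − i). Reading off the sorted break points: {1, 3}.
Verification: at each break x_0, at least two indices attain the minimum of min_i(a_i + i · x_0).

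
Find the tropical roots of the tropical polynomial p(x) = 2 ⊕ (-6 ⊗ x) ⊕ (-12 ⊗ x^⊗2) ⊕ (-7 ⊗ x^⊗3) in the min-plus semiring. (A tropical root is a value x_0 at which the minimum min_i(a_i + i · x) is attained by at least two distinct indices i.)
Roots: {-5, 6, 8}

Each tropical root is a break point of the lower envelope of the lines y = a_i + i · x (there are 4 lines, with slopes 0, 1, ..., 3). Only the lines that attain the minimum somewhere contribute to roots; other lines are dominated. Here the surviving (envelope) indices are i = 3, i = 2, i = 1, i = 0.
Intersections between consecutive envelope lines give the roots: for adjacent envelope indices i < j the intersection is x = (a_i − a_j) / (j − i). Reading off the sorted break points: {-5, 6, 8}.
Verification: at each break x_0, at least two indices attain the minimum of min_i(a_i + i · x_0).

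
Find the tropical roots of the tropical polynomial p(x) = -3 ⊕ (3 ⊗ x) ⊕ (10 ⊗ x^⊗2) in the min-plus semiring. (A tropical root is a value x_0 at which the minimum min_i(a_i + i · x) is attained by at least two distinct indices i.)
Roots: {-7, -6}

Each tropical root is a break point of the lower envelope of the lines y = a_i + i · x (there are 3 lines, with slopes 0, 1, ..., 2). Only the lines that attain the minimum somewhere contribute to roots; other lines are dominated. Here the surviving (envelope) indices are i = 2, i = 1, i = 0.
Intersections between consecutive envelope lines give the roots: for adjacent envelope indices i < j the intersection is x = (a_i − a_j) / (j − i). Reading off the sorted break points: {-7, -6}.
Verification: at each break x_0, at least two indices attain the minimum of min_i(a_i + i · x_0).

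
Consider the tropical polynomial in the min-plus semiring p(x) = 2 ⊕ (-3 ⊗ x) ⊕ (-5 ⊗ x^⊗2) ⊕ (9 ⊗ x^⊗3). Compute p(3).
p(3) = 0

A tropical monomial a ⊗ x^⊗i evaluates to a + i · x. Evaluating each term at x = 3:
  Term 0 contributes 2 + 0 · 3 = 2
  Term 1 contributes -3 + 1 · 3 = 0
  Term 2 contributes -5 + 2 · 3 = 1
  Term 3 contributes 9 + 3 · 3 = 18
p(3) = ⊕ of these = min[2, 0, 1, 18] = 0.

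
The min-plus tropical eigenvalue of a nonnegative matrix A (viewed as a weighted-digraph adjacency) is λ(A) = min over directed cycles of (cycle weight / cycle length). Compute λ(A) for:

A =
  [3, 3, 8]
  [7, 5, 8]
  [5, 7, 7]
λ(A) = 3

Enumerate directed cycles and compute their means (weight / length). Sample:
  cycle 0 → 0: weight = 3, length = 1, mean = 3/1 ≈ 3.000
  cycle 1 → 1: weight = 5, length = 1, mean = 5/1 ≈ 5.000
  cycle 2 → 2: weight = 7, length = 1, mean = 7/1 ≈ 7.000
  cycle 0 → 1 → 0: weight = 10, length = 2, mean = 10/2 ≈ 5.000
  cycle 0 → 2 → 0: weight = 13, length = 2, mean = 13/2 ≈ 6.500
  cycle 1 → 0 → 1: weight = 10, length = 2, mean = 10/2 ≈ 5.000
Minimum mean = 3.000, attained e.g. along the cycle 0 → 0 with weight 3 and length 1. So λ(A) = 3/1 = 3.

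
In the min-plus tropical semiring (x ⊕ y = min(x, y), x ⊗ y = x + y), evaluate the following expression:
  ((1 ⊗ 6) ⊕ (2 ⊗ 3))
((1 ⊗ 6) ⊕ (2 ⊗ 3)) = 5

Expand innermost to outermost. Recall ⊕ takes the minimum of its arguments and ⊗ takes their sum. Working out the expression ((1 ⊗ 6) ⊕ (2 ⊗ 3)) gives 5.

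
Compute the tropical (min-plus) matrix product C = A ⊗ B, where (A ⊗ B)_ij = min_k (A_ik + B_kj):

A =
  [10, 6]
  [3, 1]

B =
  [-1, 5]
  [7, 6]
A ⊗ B =
  [9, 12]
  [2, 7]

Apply the min-plus product entry-by-entry:
  C[0][0] = min over k of (A[0][0] + B[0][0] = 10 + -1 = 9, A[0][1] + B[1][0] = 6 + 7 = 13) = 9 (attained at k = 0)
  C[0][1] = min over k of (A[0][0] + B[0][1] = 10 + 5 = 15, A[0][1] + B[1][1] = 6 + 6 = 12) = 12 (attained at k = 1)
  C[1][0] = min over k of (A[1][0] + B[0][0] = 3 + -1 = 2, A[1][1] + B[1][0] = 1 + 7 = 8) = 2 (attained at k = 0)
  C[1][1] = min over k of (A[1][0] + B[0][1] = 3 + 5 = 8, A[1][1] + B[1][1] = 1 + 6 = 7) = 7 (attained at k = 1)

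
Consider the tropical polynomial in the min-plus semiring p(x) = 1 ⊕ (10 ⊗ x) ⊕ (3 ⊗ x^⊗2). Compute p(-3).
p(-3) = -3

A tropical monomial a ⊗ x^⊗i evaluates to a + i · x. Evaluating each term at x = -3:
  Term 0 contributes 1 + 0 · -3 = 1
  Term 1 contributes 10 + 1 · -3 = 7
  Term 2 contributes 3 + 2 · -3 = -3
p(-3) = ⊕ of these = min[1, 7, -3] = -3.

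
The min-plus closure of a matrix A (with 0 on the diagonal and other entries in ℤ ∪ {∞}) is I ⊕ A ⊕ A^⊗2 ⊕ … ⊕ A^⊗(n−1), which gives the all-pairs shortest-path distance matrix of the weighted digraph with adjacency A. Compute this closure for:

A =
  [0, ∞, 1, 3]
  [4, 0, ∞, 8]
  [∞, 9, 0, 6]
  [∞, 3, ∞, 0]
Closure =
  [0, 6, 1, 3]
  [4, 0, 5, 7]
  [13, 9, 0, 6]
  [7, 3, 8, 0]

This is the Floyd-Warshall all-pairs shortest-path computation. For each intermediate vertex k = 0, 1, …, 3, update dist[i][j] ← min(dist[i][j], dist[i][k] + dist[k][j]). The final matrix gives, for each (i, j), the minimum total weight of any directed path from i to j (possibly empty when i = j).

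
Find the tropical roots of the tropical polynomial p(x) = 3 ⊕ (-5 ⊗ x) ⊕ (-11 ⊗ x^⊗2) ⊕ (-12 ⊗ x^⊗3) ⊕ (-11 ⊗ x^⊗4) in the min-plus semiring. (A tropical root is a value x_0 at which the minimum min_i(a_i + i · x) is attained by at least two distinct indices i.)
Roots: {-1, 1, 6, 8}

Each tropical root is a break point of the lower envelope of the lines y = a_i + i · x (there are 5 lines, with slopes 0, 1, ..., 4). Only the lines that attain the minimum somewhere contribute to roots; other lines are dominated. Here the surviving (envelope) indices are i = 4, i = 3, i = 2, i = 1, i = 0.
Intersections between consecutive envelope lines give the roots: for adjacent envelope indices i < j the intersection is x = (a_i − a_j) / (j − i). Reading off the sorted break points: {-1, 1, 6, 8}.
Verification: at each break x_0, at least two indices attain the minimum of min_i(a_i + i · x_0).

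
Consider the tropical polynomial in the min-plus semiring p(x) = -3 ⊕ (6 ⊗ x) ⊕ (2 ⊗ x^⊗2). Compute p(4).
p(4) = -3

A tropical monomial a ⊗ x^⊗i evaluates to a + i · x. Evaluating each term at x = 4:
  Term 0 contributes -3 + 0 · 4 = -3
  Term 1 contributes 6 + 1 · 4 = 10
  Term 2 contributes 2 + 2 · 4 = 10
p(4) = ⊕ of these = min[-3, 10, 10] = -3.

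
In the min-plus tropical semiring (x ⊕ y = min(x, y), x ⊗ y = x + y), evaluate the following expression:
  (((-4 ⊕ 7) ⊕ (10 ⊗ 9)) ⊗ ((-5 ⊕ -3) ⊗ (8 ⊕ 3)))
(((-4 ⊕ 7) ⊕ (10 ⊗ 9)) ⊗ ((-5 ⊕ -3) ⊗ (8 ⊕ 3))) = -6

Expand innermost to outermost. Recall ⊕ takes the minimum of its arguments and ⊗ takes their sum. Working out the expression (((-4 ⊕ 7) ⊕ (10 ⊗ 9)) ⊗ ((-5 ⊕ -3) ⊗ (8 ⊕ 3))) gives -6.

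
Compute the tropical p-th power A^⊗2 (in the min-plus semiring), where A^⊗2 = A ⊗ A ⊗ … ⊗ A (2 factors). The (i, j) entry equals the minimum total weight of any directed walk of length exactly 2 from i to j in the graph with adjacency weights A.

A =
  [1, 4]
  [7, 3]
A^⊗2 =
  [2, 5]
  [8, 6]

Each entry (A^⊗2)_ij equals the minimum over all length-2 walks i = v_0 → v_1 → … → v_2 = j of Σ_t A[v_t][v_{t+1}]. For example, for (i, j) = (0, 1) we minimise over 2 possible intermediate vertex sequences; the minimum is 5, attained along the walk 0 → 0 → 1.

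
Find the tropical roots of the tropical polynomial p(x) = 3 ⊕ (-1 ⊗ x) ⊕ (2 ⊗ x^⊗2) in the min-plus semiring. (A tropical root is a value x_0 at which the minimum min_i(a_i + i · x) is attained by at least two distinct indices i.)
Roots: {-3, 4}

Each tropical root is a break point of the lower envelope of the lines y = a_i + i · x (there are 3 lines, with slopes 0, 1, ..., 2). Only the lines that attain the minimum somewhere contribute to roots; other lines are dominated. Here the surviving (envelope) indices are i = 2, i = 1, i = 0.
Intersections between consecutive envelope lines give the roots: for adjacent envelope indices i < j the intersection is x = (a_i − a_j) / (j − i). Reading off the sorted break points: {-3, 4}.
Verification: at each break x_0, at least two indices attain the minimum of min_i(a_i + i · x_0).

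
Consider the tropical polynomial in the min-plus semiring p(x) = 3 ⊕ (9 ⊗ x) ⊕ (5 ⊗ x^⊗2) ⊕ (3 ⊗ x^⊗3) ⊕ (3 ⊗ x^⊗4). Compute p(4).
p(4) = 3

A tropical monomial a ⊗ x^⊗i evaluates to a + i · x. Evaluating each term at x = 4:
  Term 0 contributes 3 + 0 · 4 = 3
  Term 1 contributes 9 + 1 · 4 = 13
  Term 2 contributes 5 + 2 · 4 = 13
  Term 3 contributes 3 + 3 · 4 = 15
  Term 4 contributes 3 + 4 · 4 = 19
p(4) = ⊕ of these = min[3, 13, 13, 15, 19] = 3.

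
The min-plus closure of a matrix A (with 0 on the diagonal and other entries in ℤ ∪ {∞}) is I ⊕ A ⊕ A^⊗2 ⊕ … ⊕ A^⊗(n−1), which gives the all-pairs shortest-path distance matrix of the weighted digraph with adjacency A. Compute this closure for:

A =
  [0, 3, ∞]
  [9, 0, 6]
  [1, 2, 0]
Closure =
  [0, 3, 9]
  [7, 0, 6]
  [1, 2, 0]

This is the Floyd-Warshall all-pairs shortest-path computation. For each intermediate vertex k = 0, 1, …, 2, update dist[i][j] ← min(dist[i][j], dist[i][k] + dist[k][j]). The final matrix gives, for each (i, j), the minimum total weight of any directed path from i to j (possibly empty when i = j).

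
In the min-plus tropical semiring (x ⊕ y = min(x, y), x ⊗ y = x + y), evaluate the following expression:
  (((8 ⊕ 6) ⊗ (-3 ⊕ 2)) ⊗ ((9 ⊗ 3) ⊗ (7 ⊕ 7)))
(((8 ⊕ 6) ⊗ (-3 ⊕ 2)) ⊗ ((9 ⊗ 3) ⊗ (7 ⊕ 7))) = 22

Expand innermost to outermost. Recall ⊕ takes the minimum of its arguments and ⊗ takes their sum. Working out the expression (((8 ⊕ 6) ⊗ (-3 ⊕ 2)) ⊗ ((9 ⊗ 3) ⊗ (7 ⊕ 7))) gives 22.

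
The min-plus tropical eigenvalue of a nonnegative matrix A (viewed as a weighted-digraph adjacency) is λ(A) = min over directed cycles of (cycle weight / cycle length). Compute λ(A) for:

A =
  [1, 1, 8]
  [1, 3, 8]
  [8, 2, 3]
λ(A) = 1

Enumerate directed cycles and compute their means (weight / length). Sample:
  cycle 0 → 0: weight = 1, length = 1, mean = 1/1 ≈ 1.000
  cycle 1 → 1: weight = 3, length = 1, mean = 3/1 ≈ 3.000
  cycle 2 → 2: weight = 3, length = 1, mean = 3/1 ≈ 3.000
  cycle 0 → 1 → 0: weight = 2, length = 2, mean = 2/2 ≈ 1.000
  cycle 0 → 2 → 0: weight = 16, length = 2, mean = 16/2 ≈ 8.000
  cycle 1 → 0 → 1: weight = 2, length = 2, mean = 2/2 ≈ 1.000
Minimum mean = 1.000, attained e.g. along the cycle 0 → 0 with weight 1 and length 1. So λ(A) = 1/1 = 1.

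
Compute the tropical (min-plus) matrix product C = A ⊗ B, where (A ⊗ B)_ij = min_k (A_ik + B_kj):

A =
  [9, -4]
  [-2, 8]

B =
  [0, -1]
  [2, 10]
A ⊗ B =
  [-2, 6]
  [-2, -3]

Apply the min-plus product entry-by-entry:
  C[0][0] = min over k of (A[0][0] + B[0][0] = 9 + 0 = 9, A[0][1] + B[1][0] = -4 + 2 = -2) = -2 (attained at k = 1)
  C[0][1] = min over k of (A[0][0] + B[0][1] = 9 + -1 = 8, A[0][1] + B[1][1] = -4 + 10 = 6) = 6 (attained at k = 1)
  C[1][0] = min over k of (A[1][0] + B[0][0] = -2 + 0 = -2, A[1][1] + B[1][0] = 8 + 2 = 10) = -2 (attained at k = 0)
  C[1][1] = min over k of (A[1][0] + B[0][1] = -2 + -1 = -3, A[1][1] + B[1][1] = 8 + 10 = 18) = -3 (attained at k = 0)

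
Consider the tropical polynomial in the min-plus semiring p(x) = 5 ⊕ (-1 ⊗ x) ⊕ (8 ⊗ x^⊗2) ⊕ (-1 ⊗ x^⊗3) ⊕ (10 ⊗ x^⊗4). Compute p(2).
p(2) = 1

A tropical monomial a ⊗ x^⊗i evaluates to a + i · x. Evaluating each term at x = 2:
  Term 0 contributes 5 + 0 · 2 = 5
  Term 1 contributes -1 + 1 · 2 = 1
  Term 2 contributes 8 + 2 · 2 = 12
  Term 3 contributes -1 + 3 · 2 = 5
  Term 4 contributes 10 + 4 · 2 = 18
p(2) = ⊕ of these = min[5, 1, 12, 5, 18] = 1.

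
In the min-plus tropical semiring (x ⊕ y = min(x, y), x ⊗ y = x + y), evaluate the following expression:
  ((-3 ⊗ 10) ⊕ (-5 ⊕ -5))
((-3 ⊗ 10) ⊕ (-5 ⊕ -5)) = -5

Expand innermost to outermost. Recall ⊕ takes the minimum of its arguments and ⊗ takes their sum. Working out the expression ((-3 ⊗ 10) ⊕ (-5 ⊕ -5)) gives -5.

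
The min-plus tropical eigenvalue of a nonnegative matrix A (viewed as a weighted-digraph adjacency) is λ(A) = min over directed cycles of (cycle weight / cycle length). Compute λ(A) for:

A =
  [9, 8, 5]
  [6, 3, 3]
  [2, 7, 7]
λ(A) = 3

Enumerate directed cycles and compute their means (weight / length). Sample:
  cycle 0 → 0: weight = 9, length = 1, mean = 9/1 ≈ 9.000
  cycle 1 → 1: weight = 3, length = 1, mean = 3/1 ≈ 3.000
  cycle 2 → 2: weight = 7, length = 1, mean = 7/1 ≈ 7.000
  cycle 0 → 1 → 0: weight = 14, length = 2, mean = 14/2 ≈ 7.000
  cycle 0 → 2 → 0: weight = 7, length = 2, mean = 7/2 ≈ 3.500
  cycle 1 → 0 → 1: weight = 14, length = 2, mean = 14/2 ≈ 7.000
Minimum mean = 3.000, attained e.g. along the cycle 1 → 1 with weight 3 and length 1. So λ(A) = 3/1 = 3.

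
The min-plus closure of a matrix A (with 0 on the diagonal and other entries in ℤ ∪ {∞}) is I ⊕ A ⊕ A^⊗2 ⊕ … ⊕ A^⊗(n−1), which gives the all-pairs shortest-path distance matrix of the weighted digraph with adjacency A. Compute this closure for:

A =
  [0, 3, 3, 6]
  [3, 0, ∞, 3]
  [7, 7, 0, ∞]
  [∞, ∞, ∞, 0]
Closure =
  [0, 3, 3, 6]
  [3, 0, 6, 3]
  [7, 7, 0, 10]
  [∞, ∞, ∞, 0]

This is the Floyd-Warshall all-pairs shortest-path computation. For each intermediate vertex k = 0, 1, …, 3, update dist[i][j] ← min(dist[i][j], dist[i][k] + dist[k][j]). The final matrix gives, for each (i, j), the minimum total weight of any directed path from i to j (possibly empty when i = j).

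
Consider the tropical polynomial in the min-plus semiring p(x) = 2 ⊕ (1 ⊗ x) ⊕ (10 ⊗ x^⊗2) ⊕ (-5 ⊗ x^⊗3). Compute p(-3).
p(-3) = -14

A tropical monomial a ⊗ x^⊗i evaluates to a + i · x. Evaluating each term at x = -3:
  Term 0 contributes 2 + 0 · -3 = 2
  Term 1 contributes 1 + 1 · -3 = -2
  Term 2 contributes 10 + 2 · -3 = 4
  Term 3 contributes -5 + 3 · -3 = -14
p(-3) = ⊕ of these = min[2, -2, 4, -14] = -14.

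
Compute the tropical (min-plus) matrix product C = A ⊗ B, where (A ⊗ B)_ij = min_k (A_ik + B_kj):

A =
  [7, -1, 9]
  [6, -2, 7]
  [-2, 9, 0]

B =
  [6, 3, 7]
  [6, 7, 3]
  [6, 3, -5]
A ⊗ B =
  [5, 6, 2]
  [4, 5, 1]
  [4, 1, -5]

Apply the min-plus product entry-by-entry:
  C[0][0] = min over k of (A[0][0] + B[0][0] = 7 + 6 = 13, A[0][1] + B[1][0] = -1 + 6 = 5, A[0][2] + B[2][0] = 9 + 6 = 15) = 5 (attained at k = 1)
  C[0][1] = min over k of (A[0][0] + B[0][1] = 7 + 3 = 10, A[0][1] + B[1][1] = -1 + 7 = 6, A[0][2] + B[2][1] = 9 + 3 = 12) = 6 (attained at k = 1)
  C[0][2] = min over k of (A[0][0] + B[0][2] = 7 + 7 = 14, A[0][1] + B[1][2] = -1 + 3 = 2, A[0][2] + B[2][2] = 9 + -5 = 4) = 2 (attained at k = 1)
  C[1][0] = min over k of (A[1][0] + B[0][0] = 6 + 6 = 12, A[1][1] + B[1][0] = -2 + 6 = 4, A[1][2] + B[2][0] = 7 + 6 = 13) = 4 (attained at k = 1)
  C[1][1] = min over k of (A[1][0] + B[0][1] = 6 + 3 = 9, A[1][1] + B[1][1] = -2 + 7 = 5, A[1][2] + B[2][1] = 7 + 3 = 10) = 5 (attained at k = 1)
  C[1][2] = min over k of (A[1][0] + B[0][2] = 6 + 7 = 13, A[1][1] + B[1][2] = -2 + 3 = 1, A[1][2] + B[2][2] = 7 + -5 = 2) = 1 (attained at k = 1)
  C[2][0] = min over k of (A[2][0] + B[0][0] = -2 + 6 = 4, A[2][1] + B[1][0] = 9 + 6 = 15, A[2][2] + B[2][0] = 0 + 6 = 6) = 4 (attained at k = 0)
  C[2][1] = min over k of (A[2][0] + B[0][1] = -2 + 3 = 1, A[2][1] + B[1][1] = 9 + 7 = 16, A[2][2] + B[2][1] = 0 + 3 = 3) = 1 (attained at k = 0)
  C[2][2] = min over k of (A[2][0] + B[0][2] = -2 + 7 = 5, A[2][1] + B[1][2] = 9 + 3 = 12, A[2][2] + B[2][2] = 0 + -5 = -5) = -5 (attained at k = 2)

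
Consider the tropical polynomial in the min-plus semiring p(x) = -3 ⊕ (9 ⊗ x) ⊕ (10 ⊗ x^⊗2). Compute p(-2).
p(-2) = -3

A tropical monomial a ⊗ x^⊗i evaluates to a + i · x. Evaluating each term at x = -2:
  Term 0 contributes -3 + 0 · -2 = -3
  Term 1 contributes 9 + 1 · -2 = 7
  Term 2 contributes 10 + 2 · -2 = 6
p(-2) = ⊕ of these = min[-3, 7, 6] = -3.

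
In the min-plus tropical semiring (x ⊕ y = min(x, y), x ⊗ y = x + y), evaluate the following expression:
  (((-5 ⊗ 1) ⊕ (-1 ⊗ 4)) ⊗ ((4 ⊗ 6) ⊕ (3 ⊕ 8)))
(((-5 ⊗ 1) ⊕ (-1 ⊗ 4)) ⊗ ((4 ⊗ 6) ⊕ (3 ⊕ 8))) = -1

Expand innermost to outermost. Recall ⊕ takes the minimum of its arguments and ⊗ takes their sum. Working out the expression (((-5 ⊗ 1) ⊕ (-1 ⊗ 4)) ⊗ ((4 ⊗ 6) ⊕ (3 ⊕ 8))) gives -1.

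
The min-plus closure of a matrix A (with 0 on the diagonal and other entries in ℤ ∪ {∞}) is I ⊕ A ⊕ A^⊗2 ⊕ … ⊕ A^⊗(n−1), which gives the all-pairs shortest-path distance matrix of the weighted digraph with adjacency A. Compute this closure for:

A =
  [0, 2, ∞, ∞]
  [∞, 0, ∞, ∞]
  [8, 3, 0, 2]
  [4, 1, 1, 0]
Closure =
  [0, 2, ∞, ∞]
  [∞, 0, ∞, ∞]
  [6, 3, 0, 2]
  [4, 1, 1, 0]

This is the Floyd-Warshall all-pairs shortest-path computation. For each intermediate vertex k = 0, 1, …, 3, update dist[i][j] ← min(dist[i][j], dist[i][k] + dist[k][j]). The final matrix gives, for each (i, j), the minimum total weight of any directed path from i to j (possibly empty when i = j).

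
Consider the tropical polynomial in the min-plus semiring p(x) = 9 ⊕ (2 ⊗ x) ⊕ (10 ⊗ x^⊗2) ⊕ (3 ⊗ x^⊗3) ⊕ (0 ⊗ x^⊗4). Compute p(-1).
p(-1) = -4

A tropical monomial a ⊗ x^⊗i evaluates to a + i · x. Evaluating each term at x = -1:
  Term 0 contributes 9 + 0 · -1 = 9
  Term 1 contributes 2 + 1 · -1 = 1
  Term 2 contributes 10 + 2 · -1 = 8
  Term 3 contributes 3 + 3 · -1 = 0
  Term 4 contributes 0 + 4 · -1 = -4
p(-1) = ⊕ of these = min[9, 1, 8, 0, -4] = -4.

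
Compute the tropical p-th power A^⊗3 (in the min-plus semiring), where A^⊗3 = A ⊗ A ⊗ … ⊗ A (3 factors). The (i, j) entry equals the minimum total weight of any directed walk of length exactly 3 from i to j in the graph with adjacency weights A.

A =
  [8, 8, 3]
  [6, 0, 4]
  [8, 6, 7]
A^⊗3 =
  [14, 8, 12]
  [6, 0, 4]
  [12, 6, 10]

Each entry (A^⊗3)_ij equals the minimum over all length-3 walks i = v_0 → v_1 → … → v_3 = j of Σ_t A[v_t][v_{t+1}]. For example, for (i, j) = (0, 2) we minimise over 9 possible intermediate vertex sequences; the minimum is 12, attained along the walk 0 → 1 → 1 → 2.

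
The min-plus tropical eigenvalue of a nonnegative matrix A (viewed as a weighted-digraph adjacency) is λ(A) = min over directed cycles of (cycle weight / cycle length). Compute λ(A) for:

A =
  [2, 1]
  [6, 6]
λ(A) = 2

Enumerate directed cycles and compute their means (weight / length). Sample:
  cycle 0 → 0: weight = 2, length = 1, mean = 2/1 ≈ 2.000
  cycle 1 → 1: weight = 6, length = 1, mean = 6/1 ≈ 6.000
  cycle 0 → 1 → 0: weight = 7, length = 2, mean = 7/2 ≈ 3.500
  cycle 1 → 0 → 1: weight = 7, length = 2, mean = 7/2 ≈ 3.500
Minimum mean = 2.000, attained e.g. along the cycle 0 → 0 with weight 2 and length 1. So λ(A) = 2/1 = 2.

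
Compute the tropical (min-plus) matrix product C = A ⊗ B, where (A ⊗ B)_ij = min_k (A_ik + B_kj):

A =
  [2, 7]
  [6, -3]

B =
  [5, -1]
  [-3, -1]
A ⊗ B =
  [4, 1]
  [-6, -4]

Apply the min-plus product entry-by-entry:
  C[0][0] = min over k of (A[0][0] + B[0][0] = 2 + 5 = 7, A[0][1] + B[1][0] = 7 + -3 = 4) = 4 (attained at k = 1)
  C[0][1] = min over k of (A[0][0] + B[0][1] = 2 + -1 = 1, A[0][1] + B[1][1] = 7 + -1 = 6) = 1 (attained at k = 0)
  C[1][0] = min over k of (A[1][0] + B[0][0] = 6 + 5 = 11, A[1][1] + B[1][0] = -3 + -3 = -6) = -6 (attained at k = 1)
  C[1][1] = min over k of (A[1][0] + B[0][1] = 6 + -1 = 5, A[1][1] + B[1][1] = -3 + -1 = -4) = -4 (attained at k = 1)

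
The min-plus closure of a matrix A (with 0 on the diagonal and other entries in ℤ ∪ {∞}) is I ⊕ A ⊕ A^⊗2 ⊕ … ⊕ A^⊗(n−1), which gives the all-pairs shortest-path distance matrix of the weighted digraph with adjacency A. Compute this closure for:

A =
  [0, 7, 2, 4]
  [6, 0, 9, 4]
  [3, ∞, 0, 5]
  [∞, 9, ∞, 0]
Closure =
  [0, 7, 2, 4]
  [6, 0, 8, 4]
  [3, 10, 0, 5]
  [15, 9, 17, 0]

This is the Floyd-Warshall all-pairs shortest-path computation. For each intermediate vertex k = 0, 1, …, 3, update dist[i][j] ← min(dist[i][j], dist[i][k] + dist[k][j]). The final matrix gives, for each (i, j), the minimum total weight of any directed path from i to j (possibly empty when i = j).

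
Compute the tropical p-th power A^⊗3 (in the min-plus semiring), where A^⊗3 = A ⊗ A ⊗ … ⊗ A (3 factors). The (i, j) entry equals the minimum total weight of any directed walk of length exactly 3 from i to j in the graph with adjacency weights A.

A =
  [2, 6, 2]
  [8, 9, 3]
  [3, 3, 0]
A^⊗3 =
  [5, 5, 2]
  [6, 6, 3]
  [3, 3, 0]

Each entry (A^⊗3)_ij equals the minimum over all length-3 walks i = v_0 → v_1 → … → v_3 = j of Σ_t A[v_t][v_{t+1}]. For example, for (i, j) = (0, 2) we minimise over 9 possible intermediate vertex sequences; the minimum is 2, attained along the walk 0 → 2 → 2 → 2.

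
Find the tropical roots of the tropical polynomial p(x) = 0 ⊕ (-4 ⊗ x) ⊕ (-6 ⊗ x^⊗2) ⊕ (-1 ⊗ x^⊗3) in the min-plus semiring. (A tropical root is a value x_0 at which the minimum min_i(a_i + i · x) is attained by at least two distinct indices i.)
Roots: {-5, 2, 4}

Each tropical root is a break point of the lower envelope of the lines y = a_i + i · x (there are 4 lines, with slopes 0, 1, ..., 3). Only the lines that attain the minimum somewhere contribute to roots; other lines are dominated. Here the surviving (envelope) indices are i = 3, i = 2, i = 1, i = 0.
Intersections between consecutive envelope lines give the roots: for adjacent envelope indices i < j the intersection is x = (a_i − a_j) / (j − i). Reading off the sorted break points: {-5, 2, 4}.
Verification: at each break x_0, at least two indices attain the minimum of min_i(a_i + i · x_0).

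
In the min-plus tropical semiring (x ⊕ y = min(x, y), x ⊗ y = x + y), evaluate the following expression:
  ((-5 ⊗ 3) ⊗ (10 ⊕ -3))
((-5 ⊗ 3) ⊗ (10 ⊕ -3)) = -5

Expand innermost to outermost. Recall ⊕ takes the minimum of its arguments and ⊗ takes their sum. Working out the expression ((-5 ⊗ 3) ⊗ (10 ⊕ -3)) gives -5.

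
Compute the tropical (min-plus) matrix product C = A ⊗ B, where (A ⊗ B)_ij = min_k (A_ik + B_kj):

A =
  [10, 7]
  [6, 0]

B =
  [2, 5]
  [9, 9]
A ⊗ B =
  [12, 15]
  [8, 9]

Apply the min-plus product entry-by-entry:
  C[0][0] = min over k of (A[0][0] + B[0][0] = 10 + 2 = 12, A[0][1] + B[1][0] = 7 + 9 = 16) = 12 (attained at k = 0)
  C[0][1] = min over k of (A[0][0] + B[0][1] = 10 + 5 = 15, A[0][1] + B[1][1] = 7 + 9 = 16) = 15 (attained at k = 0)
  C[1][0] = min over k of (A[1][0] + B[0][0] = 6 + 2 = 8, A[1][1] + B[1][0] = 0 + 9 = 9) = 8 (attained at k = 0)
  C[1][1] = min over k of (A[1][0] + B[0][1] = 6 + 5 = 11, A[1][1] + B[1][1] = 0 + 9 = 9) = 9 (attained at k = 1)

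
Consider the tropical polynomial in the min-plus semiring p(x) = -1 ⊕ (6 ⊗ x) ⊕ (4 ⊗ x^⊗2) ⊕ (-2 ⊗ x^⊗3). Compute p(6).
p(6) = -1

A tropical monomial a ⊗ x^⊗i evaluates to a + i · x. Evaluating each term at x = 6:
  Term 0 contributes -1 + 0 · 6 = -1
  Term 1 contributes 6 + 1 · 6 = 12
  Term 2 contributes 4 + 2 · 6 = 16
  Term 3 contributes -2 + 3 · 6 = 16
p(6) = ⊕ of these = min[-1, 12, 16, 16] = -1.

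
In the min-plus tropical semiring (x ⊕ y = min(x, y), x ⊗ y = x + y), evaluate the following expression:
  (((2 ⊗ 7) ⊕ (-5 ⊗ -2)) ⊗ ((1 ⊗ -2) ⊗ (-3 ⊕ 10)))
(((2 ⊗ 7) ⊕ (-5 ⊗ -2)) ⊗ ((1 ⊗ -2) ⊗ (-3 ⊕ 10))) = -11

Expand innermost to outermost. Recall ⊕ takes the minimum of its arguments and ⊗ takes their sum. Working out the expression (((2 ⊗ 7) ⊕ (-5 ⊗ -2)) ⊗ ((1 ⊗ -2) ⊗ (-3 ⊕ 10))) gives -11.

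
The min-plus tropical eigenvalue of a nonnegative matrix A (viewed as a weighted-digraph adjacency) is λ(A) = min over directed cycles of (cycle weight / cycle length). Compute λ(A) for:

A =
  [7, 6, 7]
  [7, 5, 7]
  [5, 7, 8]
λ(A) = 5

Enumerate directed cycles and compute their means (weight / length). Sample:
  cycle 0 → 0: weight = 7, length = 1, mean = 7/1 ≈ 7.000
  cycle 1 → 1: weight = 5, length = 1, mean = 5/1 ≈ 5.000
  cycle 2 → 2: weight = 8, length = 1, mean = 8/1 ≈ 8.000
  cycle 0 → 1 → 0: weight = 13, length = 2, mean = 13/2 ≈ 6.500
  cycle 0 → 2 → 0: weight = 12, length = 2, mean = 12/2 ≈ 6.000
  cycle 1 → 0 → 1: weight = 13, length = 2, mean = 13/2 ≈ 6.500
Minimum mean = 5.000, attained e.g. along the cycle 1 → 1 with weight 5 and length 1. So λ(A) = 5/1 = 5.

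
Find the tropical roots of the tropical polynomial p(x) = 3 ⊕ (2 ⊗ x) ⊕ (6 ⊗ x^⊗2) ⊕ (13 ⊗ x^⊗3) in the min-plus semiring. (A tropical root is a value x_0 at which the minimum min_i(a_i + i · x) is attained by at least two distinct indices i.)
Roots: {-7, -4, 1}

Each tropical root is a break point of the lower envelope of the lines y = a_i + i · x (there are 4 lines, with slopes 0, 1, ..., 3). Only the lines that attain the minimum somewhere contribute to roots; other lines are dominated. Here the surviving (envelope) indices are i = 3, i = 2, i = 1, i = 0.
Intersections between consecutive envelope lines give the roots: for adjacent envelope indices i < j the intersection is x = (a_i − a_j) / (j − i). Reading off the sorted break points: {-7, -4, 1}.
Verification: at each break x_0, at least two indices attain the minimum of min_i(a_i + i · x_0).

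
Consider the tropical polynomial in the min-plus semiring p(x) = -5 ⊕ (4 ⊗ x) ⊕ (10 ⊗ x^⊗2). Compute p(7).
p(7) = -5

A tropical monomial a ⊗ x^⊗i evaluates to a + i · x. Evaluating each term at x = 7:
  Term 0 contributes -5 + 0 · 7 = -5
  Term 1 contributes 4 + 1 · 7 = 11
  Term 2 contributes 10 + 2 · 7 = 24
p(7) = ⊕ of these = min[-5, 11, 24] = -5.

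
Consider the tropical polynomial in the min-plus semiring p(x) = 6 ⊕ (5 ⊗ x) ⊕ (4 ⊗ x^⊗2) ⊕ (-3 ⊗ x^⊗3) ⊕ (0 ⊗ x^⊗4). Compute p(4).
p(4) = 6

A tropical monomial a ⊗ x^⊗i evaluates to a + i · x. Evaluating each term at x = 4:
  Term 0 contributes 6 + 0 · 4 = 6
  Term 1 contributes 5 + 1 · 4 = 9
  Term 2 contributes 4 + 2 · 4 = 12
  Term 3 contributes -3 + 3 · 4 = 9
  Term 4 contributes 0 + 4 · 4 = 16
p(4) = ⊕ of these = min[6, 9, 12, 9, 16] = 6.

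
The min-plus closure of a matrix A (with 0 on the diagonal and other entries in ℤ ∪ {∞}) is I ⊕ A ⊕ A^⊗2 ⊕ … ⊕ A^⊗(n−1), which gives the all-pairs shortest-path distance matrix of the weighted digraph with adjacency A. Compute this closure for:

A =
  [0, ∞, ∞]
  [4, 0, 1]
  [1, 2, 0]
Closure =
  [0, ∞, ∞]
  [2, 0, 1]
  [1, 2, 0]

This is the Floyd-Warshall all-pairs shortest-path computation. For each intermediate vertex k = 0, 1, …, 2, update dist[i][j] ← min(dist[i][j], dist[i][k] + dist[k][j]). The final matrix gives, for each (i, j), the minimum total weight of any directed path from i to j (possibly empty when i = j).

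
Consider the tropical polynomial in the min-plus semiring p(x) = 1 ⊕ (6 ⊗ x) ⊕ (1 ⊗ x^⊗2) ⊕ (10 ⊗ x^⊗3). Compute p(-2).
p(-2) = -3

A tropical monomial a ⊗ x^⊗i evaluates to a + i · x. Evaluating each term at x = -2:
  Term 0 contributes 1 + 0 · -2 = 1
  Term 1 contributes 6 + 1 · -2 = 4
  Term 2 contributes 1 + 2 · -2 = -3
  Term 3 contributes 10 + 3 · -2 = 4
p(-2) = ⊕ of these = min[1, 4, -3, 4] = -3.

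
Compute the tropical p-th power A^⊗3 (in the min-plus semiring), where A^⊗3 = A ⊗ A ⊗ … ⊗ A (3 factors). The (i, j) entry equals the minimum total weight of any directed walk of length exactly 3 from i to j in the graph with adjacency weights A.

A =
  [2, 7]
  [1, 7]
A^⊗3 =
  [6, 11]
  [5, 10]

Each entry (A^⊗3)_ij equals the minimum over all length-3 walks i = v_0 → v_1 → … → v_3 = j of Σ_t A[v_t][v_{t+1}]. For example, for (i, j) = (0, 1) we minimise over 4 possible intermediate vertex sequences; the minimum is 11, attained along the walk 0 → 0 → 0 → 1.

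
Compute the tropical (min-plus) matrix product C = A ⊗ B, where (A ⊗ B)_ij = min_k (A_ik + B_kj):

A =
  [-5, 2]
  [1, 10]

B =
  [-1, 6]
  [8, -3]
A ⊗ B =
  [-6, -1]
  [0, 7]

Apply the min-plus product entry-by-entry:
  C[0][0] = min over k of (A[0][0] + B[0][0] = -5 + -1 = -6, A[0][1] + B[1][0] = 2 + 8 = 10) = -6 (attained at k = 0)
  C[0][1] = min over k of (A[0][0] + B[0][1] = -5 + 6 = 1, A[0][1] + B[1][1] = 2 + -3 = -1) = -1 (attained at k = 1)
  C[1][0] = min over k of (A[1][0] + B[0][0] = 1 + -1 = 0, A[1][1] + B[1][0] = 10 + 8 = 18) = 0 (attained at k = 0)
  C[1][1] = min over k of (A[1][0] + B[0][1] = 1 + 6 = 7, A[1][1] + B[1][1] = 10 + -3 = 7) = 7 (attained at k = 0)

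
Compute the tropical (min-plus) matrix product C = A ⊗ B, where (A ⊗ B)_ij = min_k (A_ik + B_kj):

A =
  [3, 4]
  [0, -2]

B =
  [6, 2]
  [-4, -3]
A ⊗ B =
  [0, 1]
  [-6, -5]

Apply the min-plus product entry-by-entry:
  C[0][0] = min over k of (A[0][0] + B[0][0] = 3 + 6 = 9, A[0][1] + B[1][0] = 4 + -4 = 0) = 0 (attained at k = 1)
  C[0][1] = min over k of (A[0][0] + B[0][1] = 3 + 2 = 5, A[0][1] + B[1][1] = 4 + -3 = 1) = 1 (attained at k = 1)
  C[1][0] = min over k of (A[1][0] + B[0][0] = 0 + 6 = 6, A[1][1] + B[1][0] = -2 + -4 = -6) = -6 (attained at k = 1)
  C[1][1] = min over k of (A[1][0] + B[0][1] = 0 + 2 = 2, A[1][1] + B[1][1] = -2 + -3 = -5) = -5 (attained at k = 1)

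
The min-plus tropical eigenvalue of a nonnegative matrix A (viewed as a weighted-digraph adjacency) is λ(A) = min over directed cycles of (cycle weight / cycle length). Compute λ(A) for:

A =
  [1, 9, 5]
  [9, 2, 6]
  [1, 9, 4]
λ(A) = 1

Enumerate directed cycles and compute their means (weight / length). Sample:
  cycle 0 → 0: weight = 1, length = 1, mean = 1/1 ≈ 1.000
  cycle 1 → 1: weight = 2, length = 1, mean = 2/1 ≈ 2.000
  cycle 2 → 2: weight = 4, length = 1, mean = 4/1 ≈ 4.000
  cycle 0 → 1 → 0: weight = 18, length = 2, mean = 18/2 ≈ 9.000
  cycle 0 → 2 → 0: weight = 6, length = 2, mean = 6/2 ≈ 3.000
  cycle 1 → 0 → 1: weight = 18, length = 2, mean = 18/2 ≈ 9.000
Minimum mean = 1.000, attained e.g. along the cycle 0 → 0 with weight 1 and length 1. So λ(A) = 1/1 = 1.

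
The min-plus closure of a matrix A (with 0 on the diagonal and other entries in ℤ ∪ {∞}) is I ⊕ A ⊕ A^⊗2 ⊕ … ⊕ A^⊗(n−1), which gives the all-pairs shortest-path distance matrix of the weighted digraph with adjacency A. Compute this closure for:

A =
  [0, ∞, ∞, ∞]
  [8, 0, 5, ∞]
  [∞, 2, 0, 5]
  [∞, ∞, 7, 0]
Closure =
  [0, ∞, ∞, ∞]
  [8, 0, 5, 10]
  [10, 2, 0, 5]
  [17, 9, 7, 0]

This is the Floyd-Warshall all-pairs shortest-path computation. For each intermediate vertex k = 0, 1, …, 3, update dist[i][j] ← min(dist[i][j], dist[i][k] + dist[k][j]). The final matrix gives, for each (i, j), the minimum total weight of any directed path from i to j (possibly empty when i = j).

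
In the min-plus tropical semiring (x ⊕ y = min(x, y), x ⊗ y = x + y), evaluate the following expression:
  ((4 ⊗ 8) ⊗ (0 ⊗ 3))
((4 ⊗ 8) ⊗ (0 ⊗ 3)) = 15

Expand innermost to outermost. Recall ⊕ takes the minimum of its arguments and ⊗ takes their sum. Working out the expression ((4 ⊗ 8) ⊗ (0 ⊗ 3)) gives 15.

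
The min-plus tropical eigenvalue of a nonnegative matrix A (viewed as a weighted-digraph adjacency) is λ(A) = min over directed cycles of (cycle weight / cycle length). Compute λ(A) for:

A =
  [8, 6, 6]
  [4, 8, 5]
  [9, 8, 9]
λ(A) = 5

Enumerate directed cycles and compute their means (weight / length). Sample:
  cycle 0 → 0: weight = 8, length = 1, mean = 8/1 ≈ 8.000
  cycle 1 → 1: weight = 8, length = 1, mean = 8/1 ≈ 8.000
  cycle 2 → 2: weight = 9, length = 1, mean = 9/1 ≈ 9.000
  cycle 0 → 1 → 0: weight = 10, length = 2, mean = 10/2 ≈ 5.000
  cycle 0 → 2 → 0: weight = 15, length = 2, mean = 15/2 ≈ 7.500
  cycle 1 → 0 → 1: weight = 10, length = 2, mean = 10/2 ≈ 5.000
Minimum mean = 5.000, attained e.g. along the cycle 0 → 1 → 0 with weight 10 and length 2. So λ(A) = 10/2 = 5.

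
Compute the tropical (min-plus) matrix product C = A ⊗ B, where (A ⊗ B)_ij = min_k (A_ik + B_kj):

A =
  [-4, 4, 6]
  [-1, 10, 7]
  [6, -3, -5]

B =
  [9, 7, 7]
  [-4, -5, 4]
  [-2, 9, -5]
A ⊗ B =
  [0, -1, 1]
  [5, 5, 2]
  [-7, -8, -10]

Apply the min-plus product entry-by-entry:
  C[0][0] = min over k of (A[0][0] + B[0][0] = -4 + 9 = 5, A[0][1] + B[1][0] = 4 + -4 = 0, A[0][2] + B[2][0] = 6 + -2 = 4) = 0 (attained at k = 1)
  C[0][1] = min over k of (A[0][0] + B[0][1] = -4 + 7 = 3, A[0][1] + B[1][1] = 4 + -5 = -1, A[0][2] + B[2][1] = 6 + 9 = 15) = -1 (attained at k = 1)
  C[0][2] = min over k of (A[0][0] + B[0][2] = -4 + 7 = 3, A[0][1] + B[1][2] = 4 + 4 = 8, A[0][2] + B[2][2] = 6 + -5 = 1) = 1 (attained at k = 2)
  C[1][0] = min over k of (A[1][0] + B[0][0] = -1 + 9 = 8, A[1][1] + B[1][0] = 10 + -4 = 6, A[1][2] + B[2][0] = 7 + -2 = 5) = 5 (attained at k = 2)
  C[1][1] = min over k of (A[1][0] + B[0][1] = -1 + 7 = 6, A[1][1] + B[1][1] = 10 + -5 = 5, A[1][2] + B[2][1] = 7 + 9 = 16) = 5 (attained at k = 1)
  C[1][2] = min over k of (A[1][0] + B[0][2] = -1 + 7 = 6, A[1][1] + B[1][2] = 10 + 4 = 14, A[1][2] + B[2][2] = 7 + -5 = 2) = 2 (attained at k = 2)
  C[2][0] = min over k of (A[2][0] + B[0][0] = 6 + 9 = 15, A[2][1] + B[1][0] = -3 + -4 = -7, A[2][2] + B[2][0] = -5 + -2 = -7) = -7 (attained at k = 1)
  C[2][1] = min over k of (A[2][0] + B[0][1] = 6 + 7 = 13, A[2][1] + B[1][1] = -3 + -5 = -8, A[2][2] + B[2][1] = -5 + 9 = 4) = -8 (attained at k = 1)
  C[2][2] = min over k of (A[2][0] + B[0][2] = 6 + 7 = 13, A[2][1] + B[1][2] = -3 + 4 = 1, A[2][2] + B[2][2] = -5 + -5 = -10) = -10 (attained at k = 2)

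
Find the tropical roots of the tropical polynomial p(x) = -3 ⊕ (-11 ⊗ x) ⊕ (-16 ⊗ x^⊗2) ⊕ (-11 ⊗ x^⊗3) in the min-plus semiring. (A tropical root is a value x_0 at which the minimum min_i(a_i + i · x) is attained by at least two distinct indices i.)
Roots: {-5, 5, 8}

Each tropical root is a break point of the lower envelope of the lines y = a_i + i · x (there are 4 lines, with slopes 0, 1, ..., 3). Only the lines that attain the minimum somewhere contribute to roots; other lines are dominated. Here the surviving (envelope) indices are i = 3, i = 2, i = 1, i = 0.
Intersections between consecutive envelope lines give the roots: for adjacent envelope indices i < j the intersection is x = (a_i − a_j) / (j − i). Reading off the sorted break points: {-5, 5, 8}.
Verification: at each break x_0, at least two indices attain the minimum of min_i(a_i + i · x_0).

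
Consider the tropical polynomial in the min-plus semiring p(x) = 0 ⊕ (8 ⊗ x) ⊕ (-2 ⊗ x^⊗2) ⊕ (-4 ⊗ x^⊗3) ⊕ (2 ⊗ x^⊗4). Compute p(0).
p(0) = -4

A tropical monomial a ⊗ x^⊗i evaluates to a + i · x. Evaluating each term at x = 0:
  Term 0 contributes 0 + 0 · 0 = 0
  Term 1 contributes 8 + 1 · 0 = 8
  Term 2 contributes -2 + 2 · 0 = -2
  Term 3 contributes -4 + 3 · 0 = -4
  Term 4 contributes 2 + 4 · 0 = 2
p(0) = ⊕ of these = min[0, 8, -2, -4, 2] = -4.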